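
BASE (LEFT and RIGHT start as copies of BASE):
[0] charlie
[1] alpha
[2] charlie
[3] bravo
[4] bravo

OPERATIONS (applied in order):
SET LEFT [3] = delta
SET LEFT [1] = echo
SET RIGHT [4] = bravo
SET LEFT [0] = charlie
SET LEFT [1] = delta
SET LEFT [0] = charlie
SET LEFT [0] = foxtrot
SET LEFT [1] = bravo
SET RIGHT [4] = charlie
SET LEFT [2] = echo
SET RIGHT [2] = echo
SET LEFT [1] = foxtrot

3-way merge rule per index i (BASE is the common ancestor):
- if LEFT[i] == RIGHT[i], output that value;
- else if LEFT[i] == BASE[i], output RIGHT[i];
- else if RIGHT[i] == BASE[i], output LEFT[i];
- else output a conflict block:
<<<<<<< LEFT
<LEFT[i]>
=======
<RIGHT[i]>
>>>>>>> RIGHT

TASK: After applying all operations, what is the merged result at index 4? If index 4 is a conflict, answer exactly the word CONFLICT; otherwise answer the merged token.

Final LEFT:  [foxtrot, foxtrot, echo, delta, bravo]
Final RIGHT: [charlie, alpha, echo, bravo, charlie]
i=0: L=foxtrot, R=charlie=BASE -> take LEFT -> foxtrot
i=1: L=foxtrot, R=alpha=BASE -> take LEFT -> foxtrot
i=2: L=echo R=echo -> agree -> echo
i=3: L=delta, R=bravo=BASE -> take LEFT -> delta
i=4: L=bravo=BASE, R=charlie -> take RIGHT -> charlie
Index 4 -> charlie

Answer: charlie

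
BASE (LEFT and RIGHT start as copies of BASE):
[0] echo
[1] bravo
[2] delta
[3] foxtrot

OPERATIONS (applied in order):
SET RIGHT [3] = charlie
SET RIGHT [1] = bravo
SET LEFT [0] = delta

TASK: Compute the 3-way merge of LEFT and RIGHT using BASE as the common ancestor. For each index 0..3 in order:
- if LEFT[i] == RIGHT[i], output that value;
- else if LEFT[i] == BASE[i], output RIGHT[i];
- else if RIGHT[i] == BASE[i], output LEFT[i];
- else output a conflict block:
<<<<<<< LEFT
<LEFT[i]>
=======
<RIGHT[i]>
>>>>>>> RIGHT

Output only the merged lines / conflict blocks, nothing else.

Answer: delta
bravo
delta
charlie

Derivation:
Final LEFT:  [delta, bravo, delta, foxtrot]
Final RIGHT: [echo, bravo, delta, charlie]
i=0: L=delta, R=echo=BASE -> take LEFT -> delta
i=1: L=bravo R=bravo -> agree -> bravo
i=2: L=delta R=delta -> agree -> delta
i=3: L=foxtrot=BASE, R=charlie -> take RIGHT -> charlie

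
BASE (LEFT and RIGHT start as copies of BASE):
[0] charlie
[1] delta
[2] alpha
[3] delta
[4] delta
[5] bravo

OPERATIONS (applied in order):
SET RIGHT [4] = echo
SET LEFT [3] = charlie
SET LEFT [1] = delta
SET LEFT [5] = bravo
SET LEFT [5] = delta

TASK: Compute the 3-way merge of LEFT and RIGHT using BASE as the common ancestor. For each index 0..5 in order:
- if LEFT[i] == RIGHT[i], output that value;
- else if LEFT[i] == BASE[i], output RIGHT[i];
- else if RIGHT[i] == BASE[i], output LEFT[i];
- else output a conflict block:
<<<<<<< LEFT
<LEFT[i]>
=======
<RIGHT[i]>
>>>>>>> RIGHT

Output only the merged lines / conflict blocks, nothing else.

Answer: charlie
delta
alpha
charlie
echo
delta

Derivation:
Final LEFT:  [charlie, delta, alpha, charlie, delta, delta]
Final RIGHT: [charlie, delta, alpha, delta, echo, bravo]
i=0: L=charlie R=charlie -> agree -> charlie
i=1: L=delta R=delta -> agree -> delta
i=2: L=alpha R=alpha -> agree -> alpha
i=3: L=charlie, R=delta=BASE -> take LEFT -> charlie
i=4: L=delta=BASE, R=echo -> take RIGHT -> echo
i=5: L=delta, R=bravo=BASE -> take LEFT -> delta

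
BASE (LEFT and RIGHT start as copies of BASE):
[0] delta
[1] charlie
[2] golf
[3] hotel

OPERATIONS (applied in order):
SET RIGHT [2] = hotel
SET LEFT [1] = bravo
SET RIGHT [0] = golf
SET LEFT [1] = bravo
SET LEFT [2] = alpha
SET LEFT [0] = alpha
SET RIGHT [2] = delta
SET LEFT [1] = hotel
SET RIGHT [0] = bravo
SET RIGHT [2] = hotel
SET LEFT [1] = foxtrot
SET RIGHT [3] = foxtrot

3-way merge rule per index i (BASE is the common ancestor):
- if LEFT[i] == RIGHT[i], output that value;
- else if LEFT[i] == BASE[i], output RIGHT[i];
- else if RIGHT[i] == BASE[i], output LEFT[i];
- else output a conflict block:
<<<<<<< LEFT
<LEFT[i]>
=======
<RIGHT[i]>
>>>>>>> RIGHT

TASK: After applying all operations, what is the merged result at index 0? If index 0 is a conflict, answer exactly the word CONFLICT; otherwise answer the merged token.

Answer: CONFLICT

Derivation:
Final LEFT:  [alpha, foxtrot, alpha, hotel]
Final RIGHT: [bravo, charlie, hotel, foxtrot]
i=0: BASE=delta L=alpha R=bravo all differ -> CONFLICT
i=1: L=foxtrot, R=charlie=BASE -> take LEFT -> foxtrot
i=2: BASE=golf L=alpha R=hotel all differ -> CONFLICT
i=3: L=hotel=BASE, R=foxtrot -> take RIGHT -> foxtrot
Index 0 -> CONFLICT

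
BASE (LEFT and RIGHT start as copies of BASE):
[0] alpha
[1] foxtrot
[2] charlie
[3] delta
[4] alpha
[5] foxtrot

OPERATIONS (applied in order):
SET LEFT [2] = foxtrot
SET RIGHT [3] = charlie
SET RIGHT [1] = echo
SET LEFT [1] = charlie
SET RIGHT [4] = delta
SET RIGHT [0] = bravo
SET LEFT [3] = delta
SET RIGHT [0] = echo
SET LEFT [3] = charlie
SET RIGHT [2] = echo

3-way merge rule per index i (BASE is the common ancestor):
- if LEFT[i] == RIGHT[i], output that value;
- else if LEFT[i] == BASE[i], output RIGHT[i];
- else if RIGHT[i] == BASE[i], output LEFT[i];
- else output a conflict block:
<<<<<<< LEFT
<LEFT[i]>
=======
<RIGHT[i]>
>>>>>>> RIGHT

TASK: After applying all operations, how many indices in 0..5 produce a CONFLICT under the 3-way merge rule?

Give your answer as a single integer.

Final LEFT:  [alpha, charlie, foxtrot, charlie, alpha, foxtrot]
Final RIGHT: [echo, echo, echo, charlie, delta, foxtrot]
i=0: L=alpha=BASE, R=echo -> take RIGHT -> echo
i=1: BASE=foxtrot L=charlie R=echo all differ -> CONFLICT
i=2: BASE=charlie L=foxtrot R=echo all differ -> CONFLICT
i=3: L=charlie R=charlie -> agree -> charlie
i=4: L=alpha=BASE, R=delta -> take RIGHT -> delta
i=5: L=foxtrot R=foxtrot -> agree -> foxtrot
Conflict count: 2

Answer: 2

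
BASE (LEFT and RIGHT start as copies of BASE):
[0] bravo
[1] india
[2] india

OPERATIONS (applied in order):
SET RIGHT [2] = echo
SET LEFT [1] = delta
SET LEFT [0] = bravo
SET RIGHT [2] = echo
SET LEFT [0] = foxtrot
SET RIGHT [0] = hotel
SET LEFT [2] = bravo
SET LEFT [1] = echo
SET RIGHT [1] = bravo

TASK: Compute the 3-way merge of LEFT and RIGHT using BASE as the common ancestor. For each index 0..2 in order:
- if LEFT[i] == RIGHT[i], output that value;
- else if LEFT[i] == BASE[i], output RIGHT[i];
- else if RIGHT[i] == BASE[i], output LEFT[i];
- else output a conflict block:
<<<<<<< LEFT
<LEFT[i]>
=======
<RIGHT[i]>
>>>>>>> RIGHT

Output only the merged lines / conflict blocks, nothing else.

Answer: <<<<<<< LEFT
foxtrot
=======
hotel
>>>>>>> RIGHT
<<<<<<< LEFT
echo
=======
bravo
>>>>>>> RIGHT
<<<<<<< LEFT
bravo
=======
echo
>>>>>>> RIGHT

Derivation:
Final LEFT:  [foxtrot, echo, bravo]
Final RIGHT: [hotel, bravo, echo]
i=0: BASE=bravo L=foxtrot R=hotel all differ -> CONFLICT
i=1: BASE=india L=echo R=bravo all differ -> CONFLICT
i=2: BASE=india L=bravo R=echo all differ -> CONFLICT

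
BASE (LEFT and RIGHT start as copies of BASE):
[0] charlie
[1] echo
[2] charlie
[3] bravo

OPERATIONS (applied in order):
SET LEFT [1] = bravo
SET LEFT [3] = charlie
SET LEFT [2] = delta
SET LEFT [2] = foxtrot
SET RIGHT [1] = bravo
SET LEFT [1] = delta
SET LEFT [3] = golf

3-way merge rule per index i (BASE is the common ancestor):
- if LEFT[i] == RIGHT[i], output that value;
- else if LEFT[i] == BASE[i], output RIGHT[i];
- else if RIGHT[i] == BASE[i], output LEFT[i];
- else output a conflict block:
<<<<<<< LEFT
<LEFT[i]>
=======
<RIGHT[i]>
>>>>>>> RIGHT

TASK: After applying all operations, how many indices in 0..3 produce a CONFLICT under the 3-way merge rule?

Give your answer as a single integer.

Answer: 1

Derivation:
Final LEFT:  [charlie, delta, foxtrot, golf]
Final RIGHT: [charlie, bravo, charlie, bravo]
i=0: L=charlie R=charlie -> agree -> charlie
i=1: BASE=echo L=delta R=bravo all differ -> CONFLICT
i=2: L=foxtrot, R=charlie=BASE -> take LEFT -> foxtrot
i=3: L=golf, R=bravo=BASE -> take LEFT -> golf
Conflict count: 1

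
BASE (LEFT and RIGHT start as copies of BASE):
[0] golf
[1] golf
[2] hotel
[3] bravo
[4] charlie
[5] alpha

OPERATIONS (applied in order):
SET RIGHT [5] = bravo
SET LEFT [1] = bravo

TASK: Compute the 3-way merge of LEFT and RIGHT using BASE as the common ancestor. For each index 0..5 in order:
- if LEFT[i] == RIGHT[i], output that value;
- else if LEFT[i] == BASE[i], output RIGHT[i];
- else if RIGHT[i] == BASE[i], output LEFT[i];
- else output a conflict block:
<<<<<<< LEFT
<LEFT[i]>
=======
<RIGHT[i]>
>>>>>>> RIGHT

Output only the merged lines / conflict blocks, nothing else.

Answer: golf
bravo
hotel
bravo
charlie
bravo

Derivation:
Final LEFT:  [golf, bravo, hotel, bravo, charlie, alpha]
Final RIGHT: [golf, golf, hotel, bravo, charlie, bravo]
i=0: L=golf R=golf -> agree -> golf
i=1: L=bravo, R=golf=BASE -> take LEFT -> bravo
i=2: L=hotel R=hotel -> agree -> hotel
i=3: L=bravo R=bravo -> agree -> bravo
i=4: L=charlie R=charlie -> agree -> charlie
i=5: L=alpha=BASE, R=bravo -> take RIGHT -> bravo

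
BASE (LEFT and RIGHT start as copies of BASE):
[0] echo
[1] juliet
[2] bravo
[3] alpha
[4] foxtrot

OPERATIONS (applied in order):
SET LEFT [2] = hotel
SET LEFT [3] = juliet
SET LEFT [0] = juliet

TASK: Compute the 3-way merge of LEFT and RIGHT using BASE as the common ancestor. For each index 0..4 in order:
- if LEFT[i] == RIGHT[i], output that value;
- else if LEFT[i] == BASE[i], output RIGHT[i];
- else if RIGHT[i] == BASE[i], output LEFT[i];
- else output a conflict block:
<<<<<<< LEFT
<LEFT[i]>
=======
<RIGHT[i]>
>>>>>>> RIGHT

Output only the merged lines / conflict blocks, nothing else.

Answer: juliet
juliet
hotel
juliet
foxtrot

Derivation:
Final LEFT:  [juliet, juliet, hotel, juliet, foxtrot]
Final RIGHT: [echo, juliet, bravo, alpha, foxtrot]
i=0: L=juliet, R=echo=BASE -> take LEFT -> juliet
i=1: L=juliet R=juliet -> agree -> juliet
i=2: L=hotel, R=bravo=BASE -> take LEFT -> hotel
i=3: L=juliet, R=alpha=BASE -> take LEFT -> juliet
i=4: L=foxtrot R=foxtrot -> agree -> foxtrot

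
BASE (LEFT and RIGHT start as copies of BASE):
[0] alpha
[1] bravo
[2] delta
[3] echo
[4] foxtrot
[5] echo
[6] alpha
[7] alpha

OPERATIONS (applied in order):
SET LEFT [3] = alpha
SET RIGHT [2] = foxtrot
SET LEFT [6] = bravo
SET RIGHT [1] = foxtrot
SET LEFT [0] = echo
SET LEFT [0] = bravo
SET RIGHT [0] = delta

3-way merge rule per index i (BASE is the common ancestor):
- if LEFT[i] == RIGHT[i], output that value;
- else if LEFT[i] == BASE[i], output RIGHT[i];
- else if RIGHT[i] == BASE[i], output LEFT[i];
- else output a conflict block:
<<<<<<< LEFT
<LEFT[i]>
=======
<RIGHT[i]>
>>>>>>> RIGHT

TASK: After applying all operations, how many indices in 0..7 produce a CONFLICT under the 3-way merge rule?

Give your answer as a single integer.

Final LEFT:  [bravo, bravo, delta, alpha, foxtrot, echo, bravo, alpha]
Final RIGHT: [delta, foxtrot, foxtrot, echo, foxtrot, echo, alpha, alpha]
i=0: BASE=alpha L=bravo R=delta all differ -> CONFLICT
i=1: L=bravo=BASE, R=foxtrot -> take RIGHT -> foxtrot
i=2: L=delta=BASE, R=foxtrot -> take RIGHT -> foxtrot
i=3: L=alpha, R=echo=BASE -> take LEFT -> alpha
i=4: L=foxtrot R=foxtrot -> agree -> foxtrot
i=5: L=echo R=echo -> agree -> echo
i=6: L=bravo, R=alpha=BASE -> take LEFT -> bravo
i=7: L=alpha R=alpha -> agree -> alpha
Conflict count: 1

Answer: 1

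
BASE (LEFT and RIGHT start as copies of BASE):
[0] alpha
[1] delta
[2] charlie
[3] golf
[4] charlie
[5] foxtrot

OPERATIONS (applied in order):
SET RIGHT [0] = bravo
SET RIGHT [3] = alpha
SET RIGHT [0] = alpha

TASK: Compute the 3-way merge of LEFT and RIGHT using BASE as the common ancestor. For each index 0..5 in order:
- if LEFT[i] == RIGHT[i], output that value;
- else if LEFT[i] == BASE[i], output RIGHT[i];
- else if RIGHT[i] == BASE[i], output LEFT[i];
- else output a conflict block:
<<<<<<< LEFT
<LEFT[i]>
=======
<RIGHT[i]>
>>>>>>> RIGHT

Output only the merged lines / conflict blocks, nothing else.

Final LEFT:  [alpha, delta, charlie, golf, charlie, foxtrot]
Final RIGHT: [alpha, delta, charlie, alpha, charlie, foxtrot]
i=0: L=alpha R=alpha -> agree -> alpha
i=1: L=delta R=delta -> agree -> delta
i=2: L=charlie R=charlie -> agree -> charlie
i=3: L=golf=BASE, R=alpha -> take RIGHT -> alpha
i=4: L=charlie R=charlie -> agree -> charlie
i=5: L=foxtrot R=foxtrot -> agree -> foxtrot

Answer: alpha
delta
charlie
alpha
charlie
foxtrot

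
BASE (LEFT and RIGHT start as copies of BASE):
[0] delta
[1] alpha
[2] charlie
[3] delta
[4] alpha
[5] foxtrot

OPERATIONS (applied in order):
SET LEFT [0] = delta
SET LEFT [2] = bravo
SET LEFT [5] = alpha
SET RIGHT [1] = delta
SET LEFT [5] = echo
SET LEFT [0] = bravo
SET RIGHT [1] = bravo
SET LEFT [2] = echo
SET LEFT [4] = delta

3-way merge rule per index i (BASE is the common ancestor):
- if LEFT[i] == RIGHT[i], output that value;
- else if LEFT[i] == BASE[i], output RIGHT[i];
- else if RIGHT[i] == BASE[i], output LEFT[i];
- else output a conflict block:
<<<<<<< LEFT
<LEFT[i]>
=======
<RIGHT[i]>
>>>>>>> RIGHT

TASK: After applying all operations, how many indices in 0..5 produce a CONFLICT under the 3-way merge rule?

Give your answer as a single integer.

Final LEFT:  [bravo, alpha, echo, delta, delta, echo]
Final RIGHT: [delta, bravo, charlie, delta, alpha, foxtrot]
i=0: L=bravo, R=delta=BASE -> take LEFT -> bravo
i=1: L=alpha=BASE, R=bravo -> take RIGHT -> bravo
i=2: L=echo, R=charlie=BASE -> take LEFT -> echo
i=3: L=delta R=delta -> agree -> delta
i=4: L=delta, R=alpha=BASE -> take LEFT -> delta
i=5: L=echo, R=foxtrot=BASE -> take LEFT -> echo
Conflict count: 0

Answer: 0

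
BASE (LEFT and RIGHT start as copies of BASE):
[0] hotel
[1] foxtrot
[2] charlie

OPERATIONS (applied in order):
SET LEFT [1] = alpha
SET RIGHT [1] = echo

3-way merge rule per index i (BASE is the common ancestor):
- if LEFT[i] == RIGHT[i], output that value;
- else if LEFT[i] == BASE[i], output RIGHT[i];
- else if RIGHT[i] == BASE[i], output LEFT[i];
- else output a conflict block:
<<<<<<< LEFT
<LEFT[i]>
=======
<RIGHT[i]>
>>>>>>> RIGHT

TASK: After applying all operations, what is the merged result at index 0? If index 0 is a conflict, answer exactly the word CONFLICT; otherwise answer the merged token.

Answer: hotel

Derivation:
Final LEFT:  [hotel, alpha, charlie]
Final RIGHT: [hotel, echo, charlie]
i=0: L=hotel R=hotel -> agree -> hotel
i=1: BASE=foxtrot L=alpha R=echo all differ -> CONFLICT
i=2: L=charlie R=charlie -> agree -> charlie
Index 0 -> hotel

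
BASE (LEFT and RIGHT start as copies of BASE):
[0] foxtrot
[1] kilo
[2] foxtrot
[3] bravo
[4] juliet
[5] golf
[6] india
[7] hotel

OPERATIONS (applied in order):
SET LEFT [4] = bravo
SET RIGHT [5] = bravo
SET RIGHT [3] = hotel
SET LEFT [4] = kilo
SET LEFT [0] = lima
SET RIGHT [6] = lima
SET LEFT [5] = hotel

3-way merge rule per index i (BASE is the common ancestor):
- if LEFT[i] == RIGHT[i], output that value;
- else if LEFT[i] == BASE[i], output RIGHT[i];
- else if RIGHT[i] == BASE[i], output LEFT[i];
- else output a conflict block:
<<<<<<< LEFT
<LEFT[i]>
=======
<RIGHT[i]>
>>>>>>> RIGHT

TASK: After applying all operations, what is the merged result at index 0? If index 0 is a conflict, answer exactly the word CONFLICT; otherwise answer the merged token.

Final LEFT:  [lima, kilo, foxtrot, bravo, kilo, hotel, india, hotel]
Final RIGHT: [foxtrot, kilo, foxtrot, hotel, juliet, bravo, lima, hotel]
i=0: L=lima, R=foxtrot=BASE -> take LEFT -> lima
i=1: L=kilo R=kilo -> agree -> kilo
i=2: L=foxtrot R=foxtrot -> agree -> foxtrot
i=3: L=bravo=BASE, R=hotel -> take RIGHT -> hotel
i=4: L=kilo, R=juliet=BASE -> take LEFT -> kilo
i=5: BASE=golf L=hotel R=bravo all differ -> CONFLICT
i=6: L=india=BASE, R=lima -> take RIGHT -> lima
i=7: L=hotel R=hotel -> agree -> hotel
Index 0 -> lima

Answer: lima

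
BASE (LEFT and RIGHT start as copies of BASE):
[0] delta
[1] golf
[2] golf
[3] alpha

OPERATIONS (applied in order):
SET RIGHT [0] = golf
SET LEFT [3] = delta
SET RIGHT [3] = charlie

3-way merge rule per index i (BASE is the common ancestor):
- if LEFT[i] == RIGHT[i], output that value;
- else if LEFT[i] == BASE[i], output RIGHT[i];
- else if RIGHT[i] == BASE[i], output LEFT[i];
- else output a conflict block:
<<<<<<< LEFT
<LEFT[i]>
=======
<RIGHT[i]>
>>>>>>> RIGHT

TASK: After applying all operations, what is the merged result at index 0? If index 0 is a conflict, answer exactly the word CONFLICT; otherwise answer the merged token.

Answer: golf

Derivation:
Final LEFT:  [delta, golf, golf, delta]
Final RIGHT: [golf, golf, golf, charlie]
i=0: L=delta=BASE, R=golf -> take RIGHT -> golf
i=1: L=golf R=golf -> agree -> golf
i=2: L=golf R=golf -> agree -> golf
i=3: BASE=alpha L=delta R=charlie all differ -> CONFLICT
Index 0 -> golf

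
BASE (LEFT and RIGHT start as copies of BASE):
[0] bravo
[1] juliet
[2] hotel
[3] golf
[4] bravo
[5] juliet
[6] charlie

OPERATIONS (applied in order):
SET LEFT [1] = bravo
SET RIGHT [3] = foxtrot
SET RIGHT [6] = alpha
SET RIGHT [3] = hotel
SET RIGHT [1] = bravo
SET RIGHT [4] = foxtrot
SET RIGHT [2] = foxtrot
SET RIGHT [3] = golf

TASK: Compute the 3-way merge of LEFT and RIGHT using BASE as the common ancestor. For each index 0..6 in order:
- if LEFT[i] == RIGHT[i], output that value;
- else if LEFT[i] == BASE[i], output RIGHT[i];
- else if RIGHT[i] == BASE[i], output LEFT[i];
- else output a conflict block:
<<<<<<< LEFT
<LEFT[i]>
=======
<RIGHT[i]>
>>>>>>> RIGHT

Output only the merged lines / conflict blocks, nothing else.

Answer: bravo
bravo
foxtrot
golf
foxtrot
juliet
alpha

Derivation:
Final LEFT:  [bravo, bravo, hotel, golf, bravo, juliet, charlie]
Final RIGHT: [bravo, bravo, foxtrot, golf, foxtrot, juliet, alpha]
i=0: L=bravo R=bravo -> agree -> bravo
i=1: L=bravo R=bravo -> agree -> bravo
i=2: L=hotel=BASE, R=foxtrot -> take RIGHT -> foxtrot
i=3: L=golf R=golf -> agree -> golf
i=4: L=bravo=BASE, R=foxtrot -> take RIGHT -> foxtrot
i=5: L=juliet R=juliet -> agree -> juliet
i=6: L=charlie=BASE, R=alpha -> take RIGHT -> alpha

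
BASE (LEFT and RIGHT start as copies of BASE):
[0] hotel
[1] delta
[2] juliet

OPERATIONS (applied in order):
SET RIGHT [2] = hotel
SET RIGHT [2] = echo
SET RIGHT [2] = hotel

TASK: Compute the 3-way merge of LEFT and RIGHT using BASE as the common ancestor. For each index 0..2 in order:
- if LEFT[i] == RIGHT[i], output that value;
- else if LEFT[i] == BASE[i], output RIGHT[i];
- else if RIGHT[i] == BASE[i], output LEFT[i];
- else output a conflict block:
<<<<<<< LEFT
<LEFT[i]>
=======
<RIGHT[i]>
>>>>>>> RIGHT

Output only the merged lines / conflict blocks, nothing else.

Final LEFT:  [hotel, delta, juliet]
Final RIGHT: [hotel, delta, hotel]
i=0: L=hotel R=hotel -> agree -> hotel
i=1: L=delta R=delta -> agree -> delta
i=2: L=juliet=BASE, R=hotel -> take RIGHT -> hotel

Answer: hotel
delta
hotel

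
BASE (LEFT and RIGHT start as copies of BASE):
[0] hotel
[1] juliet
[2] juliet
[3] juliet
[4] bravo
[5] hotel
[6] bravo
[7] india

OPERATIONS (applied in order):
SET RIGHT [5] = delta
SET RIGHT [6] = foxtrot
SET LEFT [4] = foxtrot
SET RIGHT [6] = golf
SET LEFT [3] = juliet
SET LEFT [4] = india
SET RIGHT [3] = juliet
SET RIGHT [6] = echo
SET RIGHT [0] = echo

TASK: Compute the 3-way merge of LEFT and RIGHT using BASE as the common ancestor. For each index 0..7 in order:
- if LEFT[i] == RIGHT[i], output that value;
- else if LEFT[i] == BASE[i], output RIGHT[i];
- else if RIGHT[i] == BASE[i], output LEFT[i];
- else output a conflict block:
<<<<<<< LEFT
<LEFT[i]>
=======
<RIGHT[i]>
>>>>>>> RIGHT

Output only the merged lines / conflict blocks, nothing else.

Answer: echo
juliet
juliet
juliet
india
delta
echo
india

Derivation:
Final LEFT:  [hotel, juliet, juliet, juliet, india, hotel, bravo, india]
Final RIGHT: [echo, juliet, juliet, juliet, bravo, delta, echo, india]
i=0: L=hotel=BASE, R=echo -> take RIGHT -> echo
i=1: L=juliet R=juliet -> agree -> juliet
i=2: L=juliet R=juliet -> agree -> juliet
i=3: L=juliet R=juliet -> agree -> juliet
i=4: L=india, R=bravo=BASE -> take LEFT -> india
i=5: L=hotel=BASE, R=delta -> take RIGHT -> delta
i=6: L=bravo=BASE, R=echo -> take RIGHT -> echo
i=7: L=india R=india -> agree -> india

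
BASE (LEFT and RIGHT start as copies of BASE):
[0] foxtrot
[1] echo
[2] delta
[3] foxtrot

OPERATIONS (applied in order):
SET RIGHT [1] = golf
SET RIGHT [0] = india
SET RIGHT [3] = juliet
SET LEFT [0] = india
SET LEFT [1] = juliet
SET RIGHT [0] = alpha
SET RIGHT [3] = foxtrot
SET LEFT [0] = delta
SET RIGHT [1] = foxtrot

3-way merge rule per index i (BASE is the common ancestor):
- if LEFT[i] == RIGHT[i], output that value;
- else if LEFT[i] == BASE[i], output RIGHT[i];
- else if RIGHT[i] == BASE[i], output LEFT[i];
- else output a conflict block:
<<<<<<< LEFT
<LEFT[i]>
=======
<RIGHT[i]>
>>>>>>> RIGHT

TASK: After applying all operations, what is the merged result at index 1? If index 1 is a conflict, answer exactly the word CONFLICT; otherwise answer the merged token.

Final LEFT:  [delta, juliet, delta, foxtrot]
Final RIGHT: [alpha, foxtrot, delta, foxtrot]
i=0: BASE=foxtrot L=delta R=alpha all differ -> CONFLICT
i=1: BASE=echo L=juliet R=foxtrot all differ -> CONFLICT
i=2: L=delta R=delta -> agree -> delta
i=3: L=foxtrot R=foxtrot -> agree -> foxtrot
Index 1 -> CONFLICT

Answer: CONFLICT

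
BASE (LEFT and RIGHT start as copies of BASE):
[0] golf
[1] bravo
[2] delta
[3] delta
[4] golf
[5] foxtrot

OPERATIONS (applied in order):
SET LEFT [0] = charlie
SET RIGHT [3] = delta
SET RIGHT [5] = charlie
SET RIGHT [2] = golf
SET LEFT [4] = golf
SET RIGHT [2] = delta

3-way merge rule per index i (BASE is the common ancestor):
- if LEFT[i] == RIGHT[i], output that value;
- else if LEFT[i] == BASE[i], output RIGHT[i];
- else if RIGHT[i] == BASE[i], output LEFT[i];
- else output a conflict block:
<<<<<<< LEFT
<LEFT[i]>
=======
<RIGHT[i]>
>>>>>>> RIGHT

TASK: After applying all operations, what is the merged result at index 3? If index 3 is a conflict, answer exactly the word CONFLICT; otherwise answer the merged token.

Final LEFT:  [charlie, bravo, delta, delta, golf, foxtrot]
Final RIGHT: [golf, bravo, delta, delta, golf, charlie]
i=0: L=charlie, R=golf=BASE -> take LEFT -> charlie
i=1: L=bravo R=bravo -> agree -> bravo
i=2: L=delta R=delta -> agree -> delta
i=3: L=delta R=delta -> agree -> delta
i=4: L=golf R=golf -> agree -> golf
i=5: L=foxtrot=BASE, R=charlie -> take RIGHT -> charlie
Index 3 -> delta

Answer: delta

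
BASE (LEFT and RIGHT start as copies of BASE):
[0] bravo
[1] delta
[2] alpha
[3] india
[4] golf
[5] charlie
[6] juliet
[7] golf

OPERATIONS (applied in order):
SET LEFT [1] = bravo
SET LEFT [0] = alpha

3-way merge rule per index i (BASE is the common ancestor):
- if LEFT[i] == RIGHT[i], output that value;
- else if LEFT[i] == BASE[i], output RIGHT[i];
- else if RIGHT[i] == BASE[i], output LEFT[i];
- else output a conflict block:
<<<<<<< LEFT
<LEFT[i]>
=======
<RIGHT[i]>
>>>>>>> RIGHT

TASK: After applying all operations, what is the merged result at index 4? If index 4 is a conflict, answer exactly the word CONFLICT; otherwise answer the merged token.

Answer: golf

Derivation:
Final LEFT:  [alpha, bravo, alpha, india, golf, charlie, juliet, golf]
Final RIGHT: [bravo, delta, alpha, india, golf, charlie, juliet, golf]
i=0: L=alpha, R=bravo=BASE -> take LEFT -> alpha
i=1: L=bravo, R=delta=BASE -> take LEFT -> bravo
i=2: L=alpha R=alpha -> agree -> alpha
i=3: L=india R=india -> agree -> india
i=4: L=golf R=golf -> agree -> golf
i=5: L=charlie R=charlie -> agree -> charlie
i=6: L=juliet R=juliet -> agree -> juliet
i=7: L=golf R=golf -> agree -> golf
Index 4 -> golf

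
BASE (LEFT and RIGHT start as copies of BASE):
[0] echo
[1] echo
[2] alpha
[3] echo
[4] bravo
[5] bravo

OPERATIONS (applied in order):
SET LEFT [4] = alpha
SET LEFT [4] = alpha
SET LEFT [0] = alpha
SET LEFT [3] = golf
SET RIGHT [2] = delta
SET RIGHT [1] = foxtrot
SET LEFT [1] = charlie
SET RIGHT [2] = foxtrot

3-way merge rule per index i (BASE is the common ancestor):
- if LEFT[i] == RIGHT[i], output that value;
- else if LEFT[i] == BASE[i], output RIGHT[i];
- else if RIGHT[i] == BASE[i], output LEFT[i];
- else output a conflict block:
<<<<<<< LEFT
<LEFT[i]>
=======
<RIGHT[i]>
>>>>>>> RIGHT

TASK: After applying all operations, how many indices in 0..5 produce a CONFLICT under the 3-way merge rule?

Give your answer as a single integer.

Answer: 1

Derivation:
Final LEFT:  [alpha, charlie, alpha, golf, alpha, bravo]
Final RIGHT: [echo, foxtrot, foxtrot, echo, bravo, bravo]
i=0: L=alpha, R=echo=BASE -> take LEFT -> alpha
i=1: BASE=echo L=charlie R=foxtrot all differ -> CONFLICT
i=2: L=alpha=BASE, R=foxtrot -> take RIGHT -> foxtrot
i=3: L=golf, R=echo=BASE -> take LEFT -> golf
i=4: L=alpha, R=bravo=BASE -> take LEFT -> alpha
i=5: L=bravo R=bravo -> agree -> bravo
Conflict count: 1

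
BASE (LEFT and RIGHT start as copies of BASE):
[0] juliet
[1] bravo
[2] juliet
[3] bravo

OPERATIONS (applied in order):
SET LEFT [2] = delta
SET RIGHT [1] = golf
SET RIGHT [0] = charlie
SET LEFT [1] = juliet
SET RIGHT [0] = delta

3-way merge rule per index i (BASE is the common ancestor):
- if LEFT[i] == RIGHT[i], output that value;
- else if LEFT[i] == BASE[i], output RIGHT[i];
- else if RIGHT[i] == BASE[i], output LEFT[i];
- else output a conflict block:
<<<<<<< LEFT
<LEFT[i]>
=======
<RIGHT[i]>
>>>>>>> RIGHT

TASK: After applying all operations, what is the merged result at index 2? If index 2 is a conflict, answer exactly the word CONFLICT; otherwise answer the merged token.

Answer: delta

Derivation:
Final LEFT:  [juliet, juliet, delta, bravo]
Final RIGHT: [delta, golf, juliet, bravo]
i=0: L=juliet=BASE, R=delta -> take RIGHT -> delta
i=1: BASE=bravo L=juliet R=golf all differ -> CONFLICT
i=2: L=delta, R=juliet=BASE -> take LEFT -> delta
i=3: L=bravo R=bravo -> agree -> bravo
Index 2 -> delta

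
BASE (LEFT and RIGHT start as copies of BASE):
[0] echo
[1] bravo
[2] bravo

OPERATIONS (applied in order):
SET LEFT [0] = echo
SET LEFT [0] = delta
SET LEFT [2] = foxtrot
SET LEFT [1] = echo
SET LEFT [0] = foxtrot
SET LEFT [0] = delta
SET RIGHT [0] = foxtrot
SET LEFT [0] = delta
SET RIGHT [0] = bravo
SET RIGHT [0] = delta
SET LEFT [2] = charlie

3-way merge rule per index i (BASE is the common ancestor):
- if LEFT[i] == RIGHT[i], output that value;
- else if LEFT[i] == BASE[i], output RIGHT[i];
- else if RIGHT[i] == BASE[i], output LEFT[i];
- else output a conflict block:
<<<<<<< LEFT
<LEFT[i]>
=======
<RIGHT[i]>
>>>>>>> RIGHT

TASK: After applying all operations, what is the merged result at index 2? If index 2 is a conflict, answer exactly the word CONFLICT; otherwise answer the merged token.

Final LEFT:  [delta, echo, charlie]
Final RIGHT: [delta, bravo, bravo]
i=0: L=delta R=delta -> agree -> delta
i=1: L=echo, R=bravo=BASE -> take LEFT -> echo
i=2: L=charlie, R=bravo=BASE -> take LEFT -> charlie
Index 2 -> charlie

Answer: charlie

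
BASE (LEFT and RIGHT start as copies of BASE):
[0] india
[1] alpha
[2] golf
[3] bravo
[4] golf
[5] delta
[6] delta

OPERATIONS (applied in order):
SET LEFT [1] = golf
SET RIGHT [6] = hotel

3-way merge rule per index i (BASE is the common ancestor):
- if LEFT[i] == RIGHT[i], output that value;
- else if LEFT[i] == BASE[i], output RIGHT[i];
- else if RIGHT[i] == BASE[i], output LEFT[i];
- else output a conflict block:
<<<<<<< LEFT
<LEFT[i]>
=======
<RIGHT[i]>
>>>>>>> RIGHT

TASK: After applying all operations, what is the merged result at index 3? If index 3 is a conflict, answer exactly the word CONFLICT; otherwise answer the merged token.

Final LEFT:  [india, golf, golf, bravo, golf, delta, delta]
Final RIGHT: [india, alpha, golf, bravo, golf, delta, hotel]
i=0: L=india R=india -> agree -> india
i=1: L=golf, R=alpha=BASE -> take LEFT -> golf
i=2: L=golf R=golf -> agree -> golf
i=3: L=bravo R=bravo -> agree -> bravo
i=4: L=golf R=golf -> agree -> golf
i=5: L=delta R=delta -> agree -> delta
i=6: L=delta=BASE, R=hotel -> take RIGHT -> hotel
Index 3 -> bravo

Answer: bravo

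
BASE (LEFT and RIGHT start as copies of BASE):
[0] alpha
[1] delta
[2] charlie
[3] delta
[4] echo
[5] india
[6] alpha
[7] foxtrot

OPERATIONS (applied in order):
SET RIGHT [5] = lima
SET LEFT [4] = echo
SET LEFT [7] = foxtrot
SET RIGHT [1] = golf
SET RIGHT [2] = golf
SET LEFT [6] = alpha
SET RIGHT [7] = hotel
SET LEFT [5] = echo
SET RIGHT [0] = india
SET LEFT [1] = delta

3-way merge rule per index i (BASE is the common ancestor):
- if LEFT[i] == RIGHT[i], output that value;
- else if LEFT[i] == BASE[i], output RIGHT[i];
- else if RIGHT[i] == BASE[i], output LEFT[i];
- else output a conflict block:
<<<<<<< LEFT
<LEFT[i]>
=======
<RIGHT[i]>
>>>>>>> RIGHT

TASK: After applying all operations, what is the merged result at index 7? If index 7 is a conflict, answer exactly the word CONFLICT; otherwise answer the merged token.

Final LEFT:  [alpha, delta, charlie, delta, echo, echo, alpha, foxtrot]
Final RIGHT: [india, golf, golf, delta, echo, lima, alpha, hotel]
i=0: L=alpha=BASE, R=india -> take RIGHT -> india
i=1: L=delta=BASE, R=golf -> take RIGHT -> golf
i=2: L=charlie=BASE, R=golf -> take RIGHT -> golf
i=3: L=delta R=delta -> agree -> delta
i=4: L=echo R=echo -> agree -> echo
i=5: BASE=india L=echo R=lima all differ -> CONFLICT
i=6: L=alpha R=alpha -> agree -> alpha
i=7: L=foxtrot=BASE, R=hotel -> take RIGHT -> hotel
Index 7 -> hotel

Answer: hotel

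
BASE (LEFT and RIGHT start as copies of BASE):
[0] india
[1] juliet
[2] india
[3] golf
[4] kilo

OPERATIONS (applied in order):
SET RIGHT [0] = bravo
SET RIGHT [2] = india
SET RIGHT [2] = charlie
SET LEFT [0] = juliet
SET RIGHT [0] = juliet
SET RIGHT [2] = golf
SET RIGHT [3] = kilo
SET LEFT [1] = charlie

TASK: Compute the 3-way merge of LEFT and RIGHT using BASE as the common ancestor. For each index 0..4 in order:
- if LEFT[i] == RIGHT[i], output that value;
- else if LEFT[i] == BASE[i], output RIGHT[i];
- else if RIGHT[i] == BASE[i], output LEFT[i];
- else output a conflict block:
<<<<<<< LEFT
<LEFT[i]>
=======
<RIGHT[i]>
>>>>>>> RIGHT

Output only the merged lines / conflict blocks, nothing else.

Answer: juliet
charlie
golf
kilo
kilo

Derivation:
Final LEFT:  [juliet, charlie, india, golf, kilo]
Final RIGHT: [juliet, juliet, golf, kilo, kilo]
i=0: L=juliet R=juliet -> agree -> juliet
i=1: L=charlie, R=juliet=BASE -> take LEFT -> charlie
i=2: L=india=BASE, R=golf -> take RIGHT -> golf
i=3: L=golf=BASE, R=kilo -> take RIGHT -> kilo
i=4: L=kilo R=kilo -> agree -> kilo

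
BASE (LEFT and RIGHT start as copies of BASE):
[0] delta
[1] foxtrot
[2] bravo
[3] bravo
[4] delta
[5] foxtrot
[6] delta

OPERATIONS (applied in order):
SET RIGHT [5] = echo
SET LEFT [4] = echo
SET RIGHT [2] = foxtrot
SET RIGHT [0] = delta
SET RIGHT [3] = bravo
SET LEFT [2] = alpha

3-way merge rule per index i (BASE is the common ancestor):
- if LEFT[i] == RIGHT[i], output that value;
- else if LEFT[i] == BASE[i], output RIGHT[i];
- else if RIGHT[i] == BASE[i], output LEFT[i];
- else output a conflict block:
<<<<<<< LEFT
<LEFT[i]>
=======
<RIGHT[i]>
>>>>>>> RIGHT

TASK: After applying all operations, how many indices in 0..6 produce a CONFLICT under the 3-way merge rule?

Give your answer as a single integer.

Answer: 1

Derivation:
Final LEFT:  [delta, foxtrot, alpha, bravo, echo, foxtrot, delta]
Final RIGHT: [delta, foxtrot, foxtrot, bravo, delta, echo, delta]
i=0: L=delta R=delta -> agree -> delta
i=1: L=foxtrot R=foxtrot -> agree -> foxtrot
i=2: BASE=bravo L=alpha R=foxtrot all differ -> CONFLICT
i=3: L=bravo R=bravo -> agree -> bravo
i=4: L=echo, R=delta=BASE -> take LEFT -> echo
i=5: L=foxtrot=BASE, R=echo -> take RIGHT -> echo
i=6: L=delta R=delta -> agree -> delta
Conflict count: 1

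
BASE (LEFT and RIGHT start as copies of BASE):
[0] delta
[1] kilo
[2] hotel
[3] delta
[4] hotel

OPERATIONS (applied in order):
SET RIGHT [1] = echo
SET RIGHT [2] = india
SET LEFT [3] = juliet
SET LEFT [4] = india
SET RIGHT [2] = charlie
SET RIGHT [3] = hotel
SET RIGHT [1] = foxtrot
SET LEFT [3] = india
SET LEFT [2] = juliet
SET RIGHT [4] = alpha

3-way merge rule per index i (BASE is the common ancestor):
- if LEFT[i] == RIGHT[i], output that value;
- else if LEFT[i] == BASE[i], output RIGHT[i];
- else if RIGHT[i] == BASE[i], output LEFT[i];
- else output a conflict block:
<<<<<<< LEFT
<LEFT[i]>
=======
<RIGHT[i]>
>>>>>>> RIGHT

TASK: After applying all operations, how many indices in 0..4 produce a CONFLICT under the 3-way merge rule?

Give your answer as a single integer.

Answer: 3

Derivation:
Final LEFT:  [delta, kilo, juliet, india, india]
Final RIGHT: [delta, foxtrot, charlie, hotel, alpha]
i=0: L=delta R=delta -> agree -> delta
i=1: L=kilo=BASE, R=foxtrot -> take RIGHT -> foxtrot
i=2: BASE=hotel L=juliet R=charlie all differ -> CONFLICT
i=3: BASE=delta L=india R=hotel all differ -> CONFLICT
i=4: BASE=hotel L=india R=alpha all differ -> CONFLICT
Conflict count: 3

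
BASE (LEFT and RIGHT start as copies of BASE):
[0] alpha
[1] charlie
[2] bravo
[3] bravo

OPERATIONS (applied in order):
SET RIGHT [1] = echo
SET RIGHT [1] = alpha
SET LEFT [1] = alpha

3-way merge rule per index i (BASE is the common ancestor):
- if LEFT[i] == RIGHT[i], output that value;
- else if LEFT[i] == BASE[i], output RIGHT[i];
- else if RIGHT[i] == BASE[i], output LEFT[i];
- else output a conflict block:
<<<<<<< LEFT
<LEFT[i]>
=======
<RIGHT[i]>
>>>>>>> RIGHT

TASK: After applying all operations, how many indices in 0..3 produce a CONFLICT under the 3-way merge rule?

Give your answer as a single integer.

Final LEFT:  [alpha, alpha, bravo, bravo]
Final RIGHT: [alpha, alpha, bravo, bravo]
i=0: L=alpha R=alpha -> agree -> alpha
i=1: L=alpha R=alpha -> agree -> alpha
i=2: L=bravo R=bravo -> agree -> bravo
i=3: L=bravo R=bravo -> agree -> bravo
Conflict count: 0

Answer: 0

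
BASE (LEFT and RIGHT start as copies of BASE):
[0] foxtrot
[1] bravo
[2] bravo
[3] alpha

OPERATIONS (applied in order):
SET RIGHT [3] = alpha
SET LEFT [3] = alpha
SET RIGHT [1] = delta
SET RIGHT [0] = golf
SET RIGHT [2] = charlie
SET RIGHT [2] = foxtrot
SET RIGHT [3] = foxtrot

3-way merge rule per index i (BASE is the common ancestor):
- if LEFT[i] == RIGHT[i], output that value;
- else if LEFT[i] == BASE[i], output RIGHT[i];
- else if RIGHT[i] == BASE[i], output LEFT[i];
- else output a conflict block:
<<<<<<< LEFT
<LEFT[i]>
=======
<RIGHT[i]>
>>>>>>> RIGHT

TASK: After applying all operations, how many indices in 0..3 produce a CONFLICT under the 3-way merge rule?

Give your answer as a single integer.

Answer: 0

Derivation:
Final LEFT:  [foxtrot, bravo, bravo, alpha]
Final RIGHT: [golf, delta, foxtrot, foxtrot]
i=0: L=foxtrot=BASE, R=golf -> take RIGHT -> golf
i=1: L=bravo=BASE, R=delta -> take RIGHT -> delta
i=2: L=bravo=BASE, R=foxtrot -> take RIGHT -> foxtrot
i=3: L=alpha=BASE, R=foxtrot -> take RIGHT -> foxtrot
Conflict count: 0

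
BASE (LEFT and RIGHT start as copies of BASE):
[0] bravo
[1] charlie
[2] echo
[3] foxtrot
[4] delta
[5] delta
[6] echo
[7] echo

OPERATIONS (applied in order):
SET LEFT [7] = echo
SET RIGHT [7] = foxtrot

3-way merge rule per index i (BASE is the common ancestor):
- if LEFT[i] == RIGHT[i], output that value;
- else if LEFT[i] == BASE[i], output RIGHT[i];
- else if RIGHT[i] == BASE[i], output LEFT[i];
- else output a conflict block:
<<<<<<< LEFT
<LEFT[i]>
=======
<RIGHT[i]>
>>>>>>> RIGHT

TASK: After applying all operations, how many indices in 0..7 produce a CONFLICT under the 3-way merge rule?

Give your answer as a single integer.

Final LEFT:  [bravo, charlie, echo, foxtrot, delta, delta, echo, echo]
Final RIGHT: [bravo, charlie, echo, foxtrot, delta, delta, echo, foxtrot]
i=0: L=bravo R=bravo -> agree -> bravo
i=1: L=charlie R=charlie -> agree -> charlie
i=2: L=echo R=echo -> agree -> echo
i=3: L=foxtrot R=foxtrot -> agree -> foxtrot
i=4: L=delta R=delta -> agree -> delta
i=5: L=delta R=delta -> agree -> delta
i=6: L=echo R=echo -> agree -> echo
i=7: L=echo=BASE, R=foxtrot -> take RIGHT -> foxtrot
Conflict count: 0

Answer: 0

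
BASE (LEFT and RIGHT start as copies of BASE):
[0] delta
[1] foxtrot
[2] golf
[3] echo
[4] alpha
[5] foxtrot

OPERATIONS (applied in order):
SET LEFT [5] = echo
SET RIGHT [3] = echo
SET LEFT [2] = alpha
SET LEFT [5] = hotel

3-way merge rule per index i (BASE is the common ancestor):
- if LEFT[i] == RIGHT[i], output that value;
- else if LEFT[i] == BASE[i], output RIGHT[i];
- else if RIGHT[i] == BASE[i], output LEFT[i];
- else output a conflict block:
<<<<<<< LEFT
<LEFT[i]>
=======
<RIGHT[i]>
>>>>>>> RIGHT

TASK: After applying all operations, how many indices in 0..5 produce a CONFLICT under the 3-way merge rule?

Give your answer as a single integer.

Answer: 0

Derivation:
Final LEFT:  [delta, foxtrot, alpha, echo, alpha, hotel]
Final RIGHT: [delta, foxtrot, golf, echo, alpha, foxtrot]
i=0: L=delta R=delta -> agree -> delta
i=1: L=foxtrot R=foxtrot -> agree -> foxtrot
i=2: L=alpha, R=golf=BASE -> take LEFT -> alpha
i=3: L=echo R=echo -> agree -> echo
i=4: L=alpha R=alpha -> agree -> alpha
i=5: L=hotel, R=foxtrot=BASE -> take LEFT -> hotel
Conflict count: 0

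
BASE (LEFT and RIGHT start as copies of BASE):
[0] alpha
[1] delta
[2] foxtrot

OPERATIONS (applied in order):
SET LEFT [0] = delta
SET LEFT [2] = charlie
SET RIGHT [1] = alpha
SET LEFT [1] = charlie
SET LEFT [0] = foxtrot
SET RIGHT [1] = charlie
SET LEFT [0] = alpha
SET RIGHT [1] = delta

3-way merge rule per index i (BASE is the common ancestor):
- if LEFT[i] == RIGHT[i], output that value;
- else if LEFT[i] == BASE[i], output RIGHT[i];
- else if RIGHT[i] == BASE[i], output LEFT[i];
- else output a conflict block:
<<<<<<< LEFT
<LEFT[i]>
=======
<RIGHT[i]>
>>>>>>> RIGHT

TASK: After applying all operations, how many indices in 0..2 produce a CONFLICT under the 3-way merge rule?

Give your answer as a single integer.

Answer: 0

Derivation:
Final LEFT:  [alpha, charlie, charlie]
Final RIGHT: [alpha, delta, foxtrot]
i=0: L=alpha R=alpha -> agree -> alpha
i=1: L=charlie, R=delta=BASE -> take LEFT -> charlie
i=2: L=charlie, R=foxtrot=BASE -> take LEFT -> charlie
Conflict count: 0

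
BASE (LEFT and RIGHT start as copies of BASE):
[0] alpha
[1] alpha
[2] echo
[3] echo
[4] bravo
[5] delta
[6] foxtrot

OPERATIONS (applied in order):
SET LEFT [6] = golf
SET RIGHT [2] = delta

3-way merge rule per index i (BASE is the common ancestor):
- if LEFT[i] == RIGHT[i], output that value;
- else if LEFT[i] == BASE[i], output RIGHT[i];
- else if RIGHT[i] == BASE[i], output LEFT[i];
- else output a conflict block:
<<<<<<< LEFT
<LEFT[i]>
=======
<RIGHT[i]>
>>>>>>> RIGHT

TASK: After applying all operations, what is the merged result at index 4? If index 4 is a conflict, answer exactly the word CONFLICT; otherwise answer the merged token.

Answer: bravo

Derivation:
Final LEFT:  [alpha, alpha, echo, echo, bravo, delta, golf]
Final RIGHT: [alpha, alpha, delta, echo, bravo, delta, foxtrot]
i=0: L=alpha R=alpha -> agree -> alpha
i=1: L=alpha R=alpha -> agree -> alpha
i=2: L=echo=BASE, R=delta -> take RIGHT -> delta
i=3: L=echo R=echo -> agree -> echo
i=4: L=bravo R=bravo -> agree -> bravo
i=5: L=delta R=delta -> agree -> delta
i=6: L=golf, R=foxtrot=BASE -> take LEFT -> golf
Index 4 -> bravo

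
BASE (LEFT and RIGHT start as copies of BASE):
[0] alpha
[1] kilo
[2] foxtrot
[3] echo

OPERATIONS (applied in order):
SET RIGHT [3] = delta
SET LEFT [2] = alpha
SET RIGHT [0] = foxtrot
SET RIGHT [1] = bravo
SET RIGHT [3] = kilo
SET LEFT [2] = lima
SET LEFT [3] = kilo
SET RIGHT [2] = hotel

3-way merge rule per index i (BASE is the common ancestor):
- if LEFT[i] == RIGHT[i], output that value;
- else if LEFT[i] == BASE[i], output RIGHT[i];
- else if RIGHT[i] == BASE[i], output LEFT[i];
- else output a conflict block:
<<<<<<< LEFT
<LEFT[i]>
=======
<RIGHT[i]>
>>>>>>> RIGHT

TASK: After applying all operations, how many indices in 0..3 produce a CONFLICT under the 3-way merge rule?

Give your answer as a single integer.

Final LEFT:  [alpha, kilo, lima, kilo]
Final RIGHT: [foxtrot, bravo, hotel, kilo]
i=0: L=alpha=BASE, R=foxtrot -> take RIGHT -> foxtrot
i=1: L=kilo=BASE, R=bravo -> take RIGHT -> bravo
i=2: BASE=foxtrot L=lima R=hotel all differ -> CONFLICT
i=3: L=kilo R=kilo -> agree -> kilo
Conflict count: 1

Answer: 1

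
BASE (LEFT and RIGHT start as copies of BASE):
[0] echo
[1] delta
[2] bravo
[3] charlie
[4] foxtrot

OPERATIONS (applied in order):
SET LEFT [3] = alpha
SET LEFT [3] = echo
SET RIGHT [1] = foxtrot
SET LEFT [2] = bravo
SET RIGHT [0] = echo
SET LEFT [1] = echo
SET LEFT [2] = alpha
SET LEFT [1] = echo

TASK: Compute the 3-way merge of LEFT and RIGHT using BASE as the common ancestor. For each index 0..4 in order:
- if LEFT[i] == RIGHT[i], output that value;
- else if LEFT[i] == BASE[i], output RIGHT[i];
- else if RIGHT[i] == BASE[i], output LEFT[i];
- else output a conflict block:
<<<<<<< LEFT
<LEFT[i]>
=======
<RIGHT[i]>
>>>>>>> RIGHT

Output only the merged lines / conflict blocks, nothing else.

Final LEFT:  [echo, echo, alpha, echo, foxtrot]
Final RIGHT: [echo, foxtrot, bravo, charlie, foxtrot]
i=0: L=echo R=echo -> agree -> echo
i=1: BASE=delta L=echo R=foxtrot all differ -> CONFLICT
i=2: L=alpha, R=bravo=BASE -> take LEFT -> alpha
i=3: L=echo, R=charlie=BASE -> take LEFT -> echo
i=4: L=foxtrot R=foxtrot -> agree -> foxtrot

Answer: echo
<<<<<<< LEFT
echo
=======
foxtrot
>>>>>>> RIGHT
alpha
echo
foxtrot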